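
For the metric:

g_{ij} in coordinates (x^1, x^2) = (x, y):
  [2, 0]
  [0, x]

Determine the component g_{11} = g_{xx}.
With x^1 = x, x^2 = y, g_{11} = g_{xx} is the row-1, column-1 entry of the matrix.
g_{11} = 2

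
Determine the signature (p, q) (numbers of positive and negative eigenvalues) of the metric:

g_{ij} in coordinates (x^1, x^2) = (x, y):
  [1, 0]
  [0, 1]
The metric is diagonal, so its eigenvalues are the diagonal entries: 1, 1 (at a generic point, where coordinate-dependent entries are positive).
2 positive, 0 negative.
(2, 0) - Riemannian (positive definite)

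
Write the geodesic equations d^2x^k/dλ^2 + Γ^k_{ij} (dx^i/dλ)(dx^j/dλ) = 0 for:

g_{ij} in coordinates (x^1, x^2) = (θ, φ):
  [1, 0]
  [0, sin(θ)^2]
Geodesic equation: d^2x^k/dλ^2 + Γ^k_{ij} (dx^i/dλ)(dx^j/dλ) = 0.
Non-zero Christoffel symbols:
Γ^θ_{φ φ} = -sin(2*θ)/2
Γ^φ_{θ φ} = 1/tan(θ)
Substituting (the symmetric pair Γ^k_{ij}, Γ^k_{ji} combines into a factor 2):
d^2θ/dλ^2 - (sin(2*θ)/2) (dφ/dλ)^2 = 0
d^2φ/dλ^2 + (2/tan(θ)) (dθ/dλ)(dφ/dλ) = 0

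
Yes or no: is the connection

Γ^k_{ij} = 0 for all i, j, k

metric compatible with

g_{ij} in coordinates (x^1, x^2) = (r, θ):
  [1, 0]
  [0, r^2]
Using ∇_k g_{ij} = ∂_k g_{ij} - Γ^m_{ki} g_{mj} - Γ^m_{kj} g_{im}:
∇_r g_{θθ} = (2*r) - (0) - (0) = 2*r ≠ 0
So the connection is not metric compatible (it is not the Levi-Civita connection).
No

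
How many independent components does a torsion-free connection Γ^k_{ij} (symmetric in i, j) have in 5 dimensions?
Γ^k_{ij} has n choices for the upper index and n(n+1)/2 independent symmetric lower index pairs.
Total = 5 × 5×6/2 = 5 × 15 = 75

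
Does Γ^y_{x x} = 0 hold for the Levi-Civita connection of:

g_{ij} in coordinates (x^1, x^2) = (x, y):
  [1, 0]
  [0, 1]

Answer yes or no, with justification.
Γ^y_{x x} = (1/2) g^{yy} (∂_x g_{yx} + ∂_x g_{yx} - ∂_y g_{xx}) = (1/2)(1)((0) + (0) - (0)) = 0
This equals the proposed value 0.
Yes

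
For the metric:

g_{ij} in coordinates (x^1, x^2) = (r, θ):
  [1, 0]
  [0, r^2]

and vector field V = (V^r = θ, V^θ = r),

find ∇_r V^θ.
Non-zero Christoffel symbols:
Γ^r_{θ θ} = -r
Γ^θ_{r θ} = 1/r
∇_r V^θ = ∂_r V^θ + Γ^θ_{r j} V^j
  = (1) + (0)(θ) + (1/r)(r)
  = 2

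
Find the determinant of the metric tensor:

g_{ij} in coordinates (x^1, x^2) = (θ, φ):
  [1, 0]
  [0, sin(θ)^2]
For a 2×2 metric: det(g) = g_{11}·g_{22} - g_{12}·g_{21}
= (1)·(sin(θ)^2) - (0)·(0)
= sin(θ)^2 - 0
det(g) = sin(θ)^2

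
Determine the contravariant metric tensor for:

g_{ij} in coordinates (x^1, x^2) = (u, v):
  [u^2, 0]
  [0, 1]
The metric is diagonal, so g^{ij} is diagonal with entries 1/g_{ii}: diag(1/(u^2), 1).
g^{ij}:
  [1/u^2, 0]
  [0, 1]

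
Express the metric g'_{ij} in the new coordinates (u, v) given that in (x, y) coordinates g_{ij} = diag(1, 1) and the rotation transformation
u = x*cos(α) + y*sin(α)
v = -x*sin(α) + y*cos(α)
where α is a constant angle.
Invert the transformation: x = u*cos(α) - v*sin(α), y = u*sin(α) + v*cos(α)
g'_{ij} = (∂x^k/∂x'^i)(∂x^l/∂x'^j) g_{kl}; with g_{kl} = δ_{kl} this is Σ_k (∂x^k/∂x'^i)(∂x^k/∂x'^j).
Jacobian: ∂x/∂u = cos(α), ∂x/∂v = -sin(α), ∂y/∂u = sin(α), ∂y/∂v = cos(α)
g'_{uu} = (cos(α))(cos(α)) + (sin(α))(sin(α)) = 1
g'_{uv} = (cos(α))(-sin(α)) + (sin(α))(cos(α)) = 0
g'_{vv} = (-sin(α))(-sin(α)) + (cos(α))(cos(α)) = 1
g'_{ij} = diag(1, 1)
The Euclidean metric is invariant under rotations.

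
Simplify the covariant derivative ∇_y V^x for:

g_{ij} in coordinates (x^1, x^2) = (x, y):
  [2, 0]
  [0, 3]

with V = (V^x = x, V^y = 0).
All Christoffel symbols are zero.
∇_y V^x = ∂_y V^x + Γ^x_{y j} V^j
  = (0) + (0)(x) + (0)(0)
  = 0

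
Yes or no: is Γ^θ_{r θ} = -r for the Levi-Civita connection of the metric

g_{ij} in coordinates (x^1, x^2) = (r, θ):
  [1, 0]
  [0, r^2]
Γ^θ_{r θ} = (1/2) g^{θθ} (∂_r g_{θθ} + ∂_θ g_{θr} - ∂_θ g_{rθ}) = (1/2)(1/r^2)((2*r) + (0) - (0)) = 1/r
This differs from the proposed value -r.
No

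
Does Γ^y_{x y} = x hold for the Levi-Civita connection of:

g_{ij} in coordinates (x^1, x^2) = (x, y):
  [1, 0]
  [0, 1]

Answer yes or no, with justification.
Γ^y_{x y} = (1/2) g^{yy} (∂_x g_{yy} + ∂_y g_{yx} - ∂_y g_{xy}) = (1/2)(1)((0) + (0) - (0)) = 0
This differs from the proposed value x.
No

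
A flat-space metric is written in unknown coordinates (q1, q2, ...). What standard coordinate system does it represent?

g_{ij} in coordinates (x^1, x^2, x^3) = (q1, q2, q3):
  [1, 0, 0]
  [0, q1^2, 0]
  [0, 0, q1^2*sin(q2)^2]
The line element ds^2 = dq1^2 + q1^2 dq2^2 + q1^2 sin(q2)^2 dq3^2 is dr^2 + r^2 dθ^2 + r^2 sin(θ)^2 dφ^2 with q1 = r, q2 = θ, q3 = φ.
spherical coordinates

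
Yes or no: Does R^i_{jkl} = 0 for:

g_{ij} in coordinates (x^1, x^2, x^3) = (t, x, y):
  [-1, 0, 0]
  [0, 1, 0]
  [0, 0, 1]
All metric components are constant, so every Christoffel symbol vanishes and R^i_{jkl} = 0.
Yes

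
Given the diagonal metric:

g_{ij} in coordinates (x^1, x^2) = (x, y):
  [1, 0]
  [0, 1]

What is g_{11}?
With x^1 = x, x^2 = y, g_{11} = g_{xx} is the row-1, column-1 entry of the matrix.
g_{11} = 1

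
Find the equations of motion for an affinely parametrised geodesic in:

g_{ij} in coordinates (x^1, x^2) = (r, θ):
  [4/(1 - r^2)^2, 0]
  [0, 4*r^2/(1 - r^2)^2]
Geodesic equation: d^2x^k/dλ^2 + Γ^k_{ij} (dx^i/dλ)(dx^j/dλ) = 0.
Non-zero Christoffel symbols:
Γ^r_{r r} = 2*r/(1 - r^2)
Γ^r_{θ θ} = (r^3 + r)/(r^2 - 1)
Γ^θ_{r θ} = (-r^2 - 1)/(r^3 - r)
Substituting (the symmetric pair Γ^k_{ij}, Γ^k_{ji} combines into a factor 2):
d^2r/dλ^2 + (2*r/(1 - r^2)) (dr/dλ)^2 + ((r^3 + r)/(r^2 - 1)) (dθ/dλ)^2 = 0
d^2θ/dλ^2 + ((-2*r^2 - 2)/(r^3 - r)) (dr/dλ)(dθ/dλ) = 0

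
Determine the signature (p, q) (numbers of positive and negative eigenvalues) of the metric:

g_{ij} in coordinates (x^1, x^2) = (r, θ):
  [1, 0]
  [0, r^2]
The metric is diagonal, so its eigenvalues are the diagonal entries: 1, r^2 (at a generic point, where coordinate-dependent entries are positive).
2 positive, 0 negative.
(2, 0) - Riemannian (positive definite)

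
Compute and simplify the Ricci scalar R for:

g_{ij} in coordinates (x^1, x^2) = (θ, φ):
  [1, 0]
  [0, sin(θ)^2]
Non-zero Christoffel symbols (Γ^k_{ij} = Γ^k_{ji}):
Γ^θ_{φ φ} = -sin(2*θ)/2
Γ^φ_{θ φ} = 1/tan(θ)
Ricci tensor (R_{ij} = R^k_{ikj}): R_{θθ} = 1, R_{θφ} = 0, R_{φφ} = sin(θ)^2
Inverse metric: g^{θθ} = 1, g^{φφ} = 1/sin(θ)^2
R = g^{ij} R_{ij} = (1)(1) + (1/sin(θ)^2)(sin(θ)^2) = 2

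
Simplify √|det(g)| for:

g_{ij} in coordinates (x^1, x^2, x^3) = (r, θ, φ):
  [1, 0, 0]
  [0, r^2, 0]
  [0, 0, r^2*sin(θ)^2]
det(g) = r^4*sin(θ)^2
√|det(g)| = r^2*sin(θ) (taking 0 < θ < π so that |sin(θ)| = sin(θ))
Volume element: dV = r^2*sin(θ) dr dθ dφ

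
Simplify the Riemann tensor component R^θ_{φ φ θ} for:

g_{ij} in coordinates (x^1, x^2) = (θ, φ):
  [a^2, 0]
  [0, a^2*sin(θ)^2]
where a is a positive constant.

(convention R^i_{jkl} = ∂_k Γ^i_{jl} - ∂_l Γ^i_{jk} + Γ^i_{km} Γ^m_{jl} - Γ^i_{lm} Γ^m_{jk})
Non-zero Christoffel symbols (Γ^k_{ij} = Γ^k_{ji}):
Γ^θ_{φ φ} = -sin(2*θ)/2
Γ^φ_{θ φ} = 1/tan(θ)
R^θ_{φ φ θ} = ∂_φ Γ^θ_{φ θ} - ∂_θ Γ^θ_{φ φ} + Γ^θ_{φ m} Γ^m_{φ θ} - Γ^θ_{θ m} Γ^m_{φ φ}
  = (0) - (-cos(2*θ)) + (-cos(θ)^2) - (0) = -sin(θ)^2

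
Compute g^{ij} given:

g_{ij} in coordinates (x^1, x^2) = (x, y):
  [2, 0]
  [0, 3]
The metric is diagonal, so g^{ij} is diagonal with entries 1/g_{ii}: diag(1/2, 1/3).
g^{ij}:
  [1/2, 0]
  [0, 1/3]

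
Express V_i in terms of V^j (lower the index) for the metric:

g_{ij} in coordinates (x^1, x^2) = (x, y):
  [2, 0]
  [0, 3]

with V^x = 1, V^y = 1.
V_i = g_{ij} V^j:
V_x = (2)(1) + (0)(1) = 2
V_y = (0)(1) + (3)(1) = 3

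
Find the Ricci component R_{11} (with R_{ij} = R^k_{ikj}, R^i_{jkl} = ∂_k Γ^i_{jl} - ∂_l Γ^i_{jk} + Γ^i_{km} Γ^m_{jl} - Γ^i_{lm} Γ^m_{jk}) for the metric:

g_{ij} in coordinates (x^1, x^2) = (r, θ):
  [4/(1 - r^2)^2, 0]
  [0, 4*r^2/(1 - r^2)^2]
Non-zero Christoffel symbols (Γ^k_{ij} = Γ^k_{ji}):
Γ^r_{r r} = 2*r/(1 - r^2)
Γ^r_{θ θ} = (r^3 + r)/(r^2 - 1)
Γ^θ_{r θ} = (-r^2 - 1)/(r^3 - r)
R^r_{r r r} = 0 (a repeated index in an antisymmetric pair)
R^θ_{r θ r} = ∂_θ Γ^θ_{r r} - ∂_r Γ^θ_{r θ} + Γ^θ_{θ m} Γ^m_{r r} - Γ^θ_{r m} Γ^m_{r θ}
  = (0) - ((r^4 + 4*r^2 - 1)/(r^3 - r)^2) + (2*(r^2 + 1)/(r^2 - 1)^2) - ((r^2 + 1)^2/(r^3 - r)^2) = -4/(r^2 - 1)^2
R_{rr} = R^r_{r r r} + R^θ_{r θ r} = (0) + (-4/(r^2 - 1)^2) = -4/(r^2 - 1)^2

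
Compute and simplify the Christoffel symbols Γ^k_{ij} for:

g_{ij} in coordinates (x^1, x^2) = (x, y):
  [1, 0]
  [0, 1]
Using Γ^k_{ij} = (1/2) g^{km} (∂_i g_{mj} + ∂_j g_{mi} - ∂_m g_{ij}); the metric is diagonal, so only the m = k term contributes.
Every metric component is constant, so all ∂_m g_{ij} = 0 and every Christoffel symbol vanishes.
All Christoffel symbols are zero.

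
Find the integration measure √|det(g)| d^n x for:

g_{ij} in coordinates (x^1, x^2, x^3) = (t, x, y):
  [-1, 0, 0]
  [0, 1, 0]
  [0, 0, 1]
det(g) = -1
√|det(g)| = 1
Volume element: dV = 1 dt dx dy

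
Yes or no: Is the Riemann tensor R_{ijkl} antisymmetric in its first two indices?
R_{ijkl} = -R_{jikl} (follows from metric compatibility).
Yes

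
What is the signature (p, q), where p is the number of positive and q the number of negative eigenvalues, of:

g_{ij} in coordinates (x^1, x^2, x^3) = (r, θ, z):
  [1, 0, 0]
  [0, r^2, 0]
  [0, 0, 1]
The metric is diagonal, so its eigenvalues are the diagonal entries: 1, r^2, 1 (at a generic point, where coordinate-dependent entries are positive).
3 positive, 0 negative.
(3, 0) - Riemannian (positive definite)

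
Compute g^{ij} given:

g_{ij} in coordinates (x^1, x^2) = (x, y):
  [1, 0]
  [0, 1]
The metric is diagonal, so g^{ij} is diagonal with entries 1/g_{ii}: diag(1, 1).
g^{ij}:
  [1, 0]
  [0, 1]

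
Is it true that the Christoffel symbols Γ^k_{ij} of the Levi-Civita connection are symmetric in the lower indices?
The Levi-Civita connection is torsion-free, which is exactly Γ^k_{ij} = Γ^k_{ji}.
Yes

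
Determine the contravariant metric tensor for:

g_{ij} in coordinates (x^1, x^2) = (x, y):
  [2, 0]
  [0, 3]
The metric is diagonal, so g^{ij} is diagonal with entries 1/g_{ii}: diag(1/2, 1/3).
g^{ij}:
  [1/2, 0]
  [0, 1/3]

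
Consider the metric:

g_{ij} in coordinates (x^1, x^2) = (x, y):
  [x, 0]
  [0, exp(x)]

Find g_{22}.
With x^1 = x, x^2 = y, g_{22} = g_{yy} is the row-2, column-2 entry of the matrix.
g_{22} = exp(x)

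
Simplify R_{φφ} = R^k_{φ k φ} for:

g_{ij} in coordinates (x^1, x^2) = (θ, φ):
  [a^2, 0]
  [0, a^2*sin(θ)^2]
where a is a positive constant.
Non-zero Christoffel symbols (Γ^k_{ij} = Γ^k_{ji}):
Γ^θ_{φ φ} = -sin(2*θ)/2
Γ^φ_{θ φ} = 1/tan(θ)
R^θ_{φ θ φ} = ∂_θ Γ^θ_{φ φ} - ∂_φ Γ^θ_{φ θ} + Γ^θ_{θ m} Γ^m_{φ φ} - Γ^θ_{φ m} Γ^m_{φ θ}
  = (-cos(2*θ)) - (0) + (0) - (-cos(θ)^2) = sin(θ)^2
R^φ_{φ φ φ} = 0 (a repeated index in an antisymmetric pair)
R_{φφ} = R^θ_{φ θ φ} + R^φ_{φ φ φ} = (sin(θ)^2) + (0) = sin(θ)^2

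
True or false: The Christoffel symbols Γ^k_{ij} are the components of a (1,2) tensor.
Under a change of coordinates Γ picks up an inhomogeneous term ∂²x/∂x'∂x'; e.g. Γ = 0 in Cartesian coordinates but Γ^r_{θθ} = -r in polar coordinates on the same flat plane.
False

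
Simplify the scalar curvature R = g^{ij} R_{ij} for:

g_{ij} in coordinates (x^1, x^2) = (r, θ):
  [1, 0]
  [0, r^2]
Non-zero Christoffel symbols (Γ^k_{ij} = Γ^k_{ji}):
Γ^r_{θ θ} = -r
Γ^θ_{r θ} = 1/r
Ricci tensor (R_{ij} = R^k_{ikj}): R_{rr} = 0, R_{rθ} = 0, R_{θθ} = 0
Inverse metric: g^{rr} = 1, g^{θθ} = 1/r^2
R = g^{ij} R_{ij} = (1)(0) + (1/r^2)(0) = 0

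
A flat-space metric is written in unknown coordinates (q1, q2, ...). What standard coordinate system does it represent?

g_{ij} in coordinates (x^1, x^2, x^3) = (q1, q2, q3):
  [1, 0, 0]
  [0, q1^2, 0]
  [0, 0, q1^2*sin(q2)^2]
The line element ds^2 = dq1^2 + q1^2 dq2^2 + q1^2 sin(q2)^2 dq3^2 is dr^2 + r^2 dθ^2 + r^2 sin(θ)^2 dφ^2 with q1 = r, q2 = θ, q3 = φ.
spherical coordinates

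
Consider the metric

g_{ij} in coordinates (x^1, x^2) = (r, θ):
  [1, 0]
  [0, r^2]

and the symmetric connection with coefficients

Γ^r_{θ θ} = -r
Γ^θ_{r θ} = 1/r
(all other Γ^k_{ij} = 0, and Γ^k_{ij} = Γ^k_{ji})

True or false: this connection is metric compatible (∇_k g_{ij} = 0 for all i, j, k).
Using ∇_k g_{ij} = ∂_k g_{ij} - Γ^m_{ki} g_{mj} - Γ^m_{kj} g_{im}:
e.g. ∇_r g_{θθ} = (2*r) - (r) - (r) = 0
Every component ∇_k g_{ij} vanishes: the connection is metric compatible.
True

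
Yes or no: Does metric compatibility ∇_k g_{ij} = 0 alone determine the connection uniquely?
One also needs vanishing torsion; metric compatibility plus torsion-freeness singles out the Levi-Civita connection.
No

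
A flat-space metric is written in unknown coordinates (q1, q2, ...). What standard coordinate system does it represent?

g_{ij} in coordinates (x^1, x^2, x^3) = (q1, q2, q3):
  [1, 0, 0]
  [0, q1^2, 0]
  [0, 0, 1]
The line element ds^2 = dq1^2 + q1^2 dq2^2 + dq3^2 is dr^2 + r^2 dθ^2 + dz^2 with q1 = r, q2 = θ, q3 = z.
cylindrical coordinates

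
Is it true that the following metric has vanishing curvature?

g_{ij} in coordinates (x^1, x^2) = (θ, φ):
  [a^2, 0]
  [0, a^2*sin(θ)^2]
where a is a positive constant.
Non-zero Christoffel symbols:
Γ^θ_{φ φ} = -sin(2*θ)/2
Γ^φ_{θ φ} = 1/tan(θ)
Ricci tensor: R_{θθ} = 1, R_{θφ} = 0, R_{φφ} = sin(θ)^2
The Ricci tensor is non-zero, so the Riemann tensor is non-zero: not flat.
No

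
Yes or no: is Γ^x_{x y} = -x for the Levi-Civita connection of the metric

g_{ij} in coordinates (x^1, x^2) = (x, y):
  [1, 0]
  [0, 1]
Γ^x_{x y} = (1/2) g^{xx} (∂_x g_{xy} + ∂_y g_{xx} - ∂_x g_{xy}) = (1/2)(1)((0) + (0) - (0)) = 0
This differs from the proposed value -x.
No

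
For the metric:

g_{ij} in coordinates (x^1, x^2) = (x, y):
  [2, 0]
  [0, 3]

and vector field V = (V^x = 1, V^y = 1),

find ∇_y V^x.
All Christoffel symbols are zero.
∇_y V^x = ∂_y V^x + Γ^x_{y j} V^j
  = (0) + (0)(1) + (0)(1)
  = 0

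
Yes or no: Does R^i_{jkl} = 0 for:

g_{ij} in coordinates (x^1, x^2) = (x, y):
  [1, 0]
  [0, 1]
All metric components are constant, so every Christoffel symbol vanishes and R^i_{jkl} = 0.
Yes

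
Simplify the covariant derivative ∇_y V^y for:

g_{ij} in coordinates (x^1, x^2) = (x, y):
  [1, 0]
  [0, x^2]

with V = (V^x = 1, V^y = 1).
Non-zero Christoffel symbols:
Γ^x_{y y} = -x
Γ^y_{x y} = 1/x
∇_y V^y = ∂_y V^y + Γ^y_{y j} V^j
  = (0) + (1/x)(1) + (0)(1)
  = 1/x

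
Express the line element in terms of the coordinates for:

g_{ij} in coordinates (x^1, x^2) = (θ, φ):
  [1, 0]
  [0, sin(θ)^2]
ds^2 = g_{ij} dx^i dx^j; only the non-zero components contribute.
ds^2 = dθ^2 + sin(θ)^2 dφ^2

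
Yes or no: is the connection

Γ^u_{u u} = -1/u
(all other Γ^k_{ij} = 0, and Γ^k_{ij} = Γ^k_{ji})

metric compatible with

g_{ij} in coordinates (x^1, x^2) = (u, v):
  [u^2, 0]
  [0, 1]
Using ∇_k g_{ij} = ∂_k g_{ij} - Γ^m_{ki} g_{mj} - Γ^m_{kj} g_{im}:
∇_u g_{uu} = (2*u) - (-u) - (-u) = 4*u ≠ 0
So the connection is not metric compatible (it is not the Levi-Civita connection).
No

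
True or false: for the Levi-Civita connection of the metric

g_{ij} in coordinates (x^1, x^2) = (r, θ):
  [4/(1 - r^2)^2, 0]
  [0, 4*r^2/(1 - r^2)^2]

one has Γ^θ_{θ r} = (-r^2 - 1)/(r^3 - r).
Γ^θ_{θ r} = (1/2) g^{θθ} (∂_θ g_{θr} + ∂_r g_{θθ} - ∂_θ g_{θr}) = (1/2)((1 - r^2)^2/(4*r^2))((0) + (-8*(r^3 + r)/(r^2 - 1)^3) - (0)) = (-r^2 - 1)/(r^3 - r)
This equals the proposed value (-r^2 - 1)/(r^3 - r).
True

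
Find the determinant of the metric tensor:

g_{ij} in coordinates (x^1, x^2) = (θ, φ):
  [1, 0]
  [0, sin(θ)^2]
For a 2×2 metric: det(g) = g_{11}·g_{22} - g_{12}·g_{21}
= (1)·(sin(θ)^2) - (0)·(0)
= sin(θ)^2 - 0
det(g) = sin(θ)^2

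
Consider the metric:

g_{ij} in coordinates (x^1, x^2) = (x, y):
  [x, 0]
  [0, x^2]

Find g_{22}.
With x^1 = x, x^2 = y, g_{22} = g_{yy} is the row-2, column-2 entry of the matrix.
g_{22} = x^2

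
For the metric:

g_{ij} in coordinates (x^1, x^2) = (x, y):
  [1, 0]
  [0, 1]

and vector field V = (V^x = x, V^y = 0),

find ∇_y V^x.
All Christoffel symbols are zero.
∇_y V^x = ∂_y V^x + Γ^x_{y j} V^j
  = (0) + (0)(x) + (0)(0)
  = 0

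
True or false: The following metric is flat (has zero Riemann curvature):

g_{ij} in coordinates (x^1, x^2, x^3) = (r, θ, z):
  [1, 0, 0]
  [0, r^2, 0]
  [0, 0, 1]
Non-zero Christoffel symbols:
Γ^r_{θ θ} = -r
Γ^θ_{r θ} = 1/r
Ricci tensor: R_{rr} = 0, R_{rθ} = 0, R_{rz} = 0, R_{θθ} = 0, R_{θz} = 0, R_{zz} = 0
All R_{ij} vanish; in 3 dimensions the Riemann tensor is fully determined by the Ricci tensor, so R^i_{jkl} = 0: the metric is flat (curvilinear coordinates on flat space).
True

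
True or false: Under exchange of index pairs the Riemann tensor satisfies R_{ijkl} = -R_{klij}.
The pair-exchange symmetry has a plus sign: R_{ijkl} = +R_{klij}.
False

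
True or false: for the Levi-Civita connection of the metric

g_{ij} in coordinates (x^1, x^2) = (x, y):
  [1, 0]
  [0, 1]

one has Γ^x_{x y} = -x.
Γ^x_{x y} = (1/2) g^{xx} (∂_x g_{xy} + ∂_y g_{xx} - ∂_x g_{xy}) = (1/2)(1)((0) + (0) - (0)) = 0
This differs from the proposed value -x.
False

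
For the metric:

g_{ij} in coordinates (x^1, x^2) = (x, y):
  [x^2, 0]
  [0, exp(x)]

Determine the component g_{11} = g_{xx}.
With x^1 = x, x^2 = y, g_{11} = g_{xx} is the row-1, column-1 entry of the matrix.
g_{11} = x^2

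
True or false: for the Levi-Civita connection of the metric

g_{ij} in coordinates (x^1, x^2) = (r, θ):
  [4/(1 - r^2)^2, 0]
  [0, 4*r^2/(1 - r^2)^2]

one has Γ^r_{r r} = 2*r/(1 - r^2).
Γ^r_{r r} = (1/2) g^{rr} (∂_r g_{rr} + ∂_r g_{rr} - ∂_r g_{rr}) = (1/2)((1 - r^2)^2/4)((16*r/(1 - r^2)^3) + (16*r/(1 - r^2)^3) - (16*r/(1 - r^2)^3)) = 2*r/(1 - r^2)
This equals the proposed value 2*r/(1 - r^2).
True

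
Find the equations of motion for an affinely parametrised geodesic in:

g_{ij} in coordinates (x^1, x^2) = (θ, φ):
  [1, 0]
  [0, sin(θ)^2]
Geodesic equation: d^2x^k/dλ^2 + Γ^k_{ij} (dx^i/dλ)(dx^j/dλ) = 0.
Non-zero Christoffel symbols:
Γ^θ_{φ φ} = -sin(2*θ)/2
Γ^φ_{θ φ} = 1/tan(θ)
Substituting (the symmetric pair Γ^k_{ij}, Γ^k_{ji} combines into a factor 2):
d^2θ/dλ^2 - (sin(2*θ)/2) (dφ/dλ)^2 = 0
d^2φ/dλ^2 + (2/tan(θ)) (dθ/dλ)(dφ/dλ) = 0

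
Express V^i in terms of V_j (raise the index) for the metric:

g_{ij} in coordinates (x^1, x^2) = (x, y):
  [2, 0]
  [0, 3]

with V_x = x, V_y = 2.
Inverse metric (diagonal): g^{xx} = 1/2, g^{yy} = 1/3
V^i = g^{ij} V_j:
V^x = (1/2)(x) + (0)(2) = x/2
V^y = (0)(x) + (1/3)(2) = 2/3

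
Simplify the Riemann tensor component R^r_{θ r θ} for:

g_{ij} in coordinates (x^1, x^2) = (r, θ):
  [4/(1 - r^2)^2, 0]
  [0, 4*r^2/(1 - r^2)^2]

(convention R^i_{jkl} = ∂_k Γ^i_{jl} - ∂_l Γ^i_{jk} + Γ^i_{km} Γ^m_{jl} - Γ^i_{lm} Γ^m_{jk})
Non-zero Christoffel symbols (Γ^k_{ij} = Γ^k_{ji}):
Γ^r_{r r} = 2*r/(1 - r^2)
Γ^r_{θ θ} = (r^3 + r)/(r^2 - 1)
Γ^θ_{r θ} = (-r^2 - 1)/(r^3 - r)
R^r_{θ r θ} = ∂_r Γ^r_{θ θ} - ∂_θ Γ^r_{θ r} + Γ^r_{r m} Γ^m_{θ θ} - Γ^r_{θ m} Γ^m_{θ r}
  = ((r^4 - 4*r^2 - 1)/(r^2 - 1)^2) - (0) + (-2*r^2*(r^2 + 1)/(r^2 - 1)^2) - (-(r^2 + 1)^2/(r^2 - 1)^2) = -4*r^2/(r^2 - 1)^2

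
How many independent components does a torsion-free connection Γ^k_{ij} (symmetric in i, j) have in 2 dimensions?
Γ^k_{ij} has n choices for the upper index and n(n+1)/2 independent symmetric lower index pairs.
Total = 2 × 2×3/2 = 2 × 3 = 6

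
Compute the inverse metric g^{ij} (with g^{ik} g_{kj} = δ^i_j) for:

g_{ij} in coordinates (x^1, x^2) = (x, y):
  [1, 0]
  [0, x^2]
The metric is diagonal, so g^{ij} is diagonal with entries 1/g_{ii}: diag(1, 1/(x^2)).
g^{ij}:
  [1, 0]
  [0, 1/x^2]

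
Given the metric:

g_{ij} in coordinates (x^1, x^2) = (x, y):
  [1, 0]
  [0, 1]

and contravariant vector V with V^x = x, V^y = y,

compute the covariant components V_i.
V_i = g_{ij} V^j:
V_x = (1)(x) + (0)(y) = x
V_y = (0)(x) + (1)(y) = y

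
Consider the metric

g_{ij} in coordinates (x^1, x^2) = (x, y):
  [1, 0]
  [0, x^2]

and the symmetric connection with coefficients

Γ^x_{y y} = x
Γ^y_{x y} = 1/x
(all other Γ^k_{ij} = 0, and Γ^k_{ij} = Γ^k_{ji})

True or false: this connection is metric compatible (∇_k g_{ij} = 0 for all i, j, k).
Using ∇_k g_{ij} = ∂_k g_{ij} - Γ^m_{ki} g_{mj} - Γ^m_{kj} g_{im}:
∇_y g_{xy} = (0) - (x) - (x) = -2*x ≠ 0
So the connection is not metric compatible (it is not the Levi-Civita connection).
False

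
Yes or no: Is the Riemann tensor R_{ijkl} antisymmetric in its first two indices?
R_{ijkl} = -R_{jikl} (follows from metric compatibility).
Yes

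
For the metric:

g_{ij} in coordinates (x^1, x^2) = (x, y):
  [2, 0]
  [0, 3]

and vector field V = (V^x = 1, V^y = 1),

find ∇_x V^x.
All Christoffel symbols are zero.
∇_x V^x = ∂_x V^x + Γ^x_{x j} V^j
  = (0) + (0)(1) + (0)(1)
  = 0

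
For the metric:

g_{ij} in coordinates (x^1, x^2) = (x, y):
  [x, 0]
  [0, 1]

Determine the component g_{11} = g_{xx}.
With x^1 = x, x^2 = y, g_{11} = g_{xx} is the row-1, column-1 entry of the matrix.
g_{11} = x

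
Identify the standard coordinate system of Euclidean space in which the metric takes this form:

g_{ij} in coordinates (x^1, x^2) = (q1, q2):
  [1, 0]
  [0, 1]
All components are constant and the metric is the identity, i.e. orthonormal rectilinear coordinates.
Cartesian (2D) coordinates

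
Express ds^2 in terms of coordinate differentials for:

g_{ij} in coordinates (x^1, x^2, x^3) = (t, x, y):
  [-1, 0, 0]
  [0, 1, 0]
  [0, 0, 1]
ds^2 = g_{ij} dx^i dx^j; only the non-zero components contribute.
ds^2 = -dt^2 + dx^2 + dy^2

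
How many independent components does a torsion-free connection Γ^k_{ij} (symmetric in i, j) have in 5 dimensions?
Γ^k_{ij} has n choices for the upper index and n(n+1)/2 independent symmetric lower index pairs.
Total = 5 × 5×6/2 = 5 × 15 = 75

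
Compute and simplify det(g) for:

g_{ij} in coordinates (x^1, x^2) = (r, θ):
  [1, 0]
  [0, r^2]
For a 2×2 metric: det(g) = g_{11}·g_{22} - g_{12}·g_{21}
= (1)·(r^2) - (0)·(0)
= r^2 - 0
det(g) = r^2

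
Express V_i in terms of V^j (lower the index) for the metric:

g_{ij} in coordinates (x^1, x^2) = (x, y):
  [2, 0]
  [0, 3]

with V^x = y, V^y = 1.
V_i = g_{ij} V^j:
V_x = (2)(y) + (0)(1) = 2*y
V_y = (0)(y) + (3)(1) = 3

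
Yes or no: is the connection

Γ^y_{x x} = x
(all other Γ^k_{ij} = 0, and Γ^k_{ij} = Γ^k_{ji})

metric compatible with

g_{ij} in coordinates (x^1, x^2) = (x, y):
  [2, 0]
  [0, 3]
Using ∇_k g_{ij} = ∂_k g_{ij} - Γ^m_{ki} g_{mj} - Γ^m_{kj} g_{im}:
∇_x g_{xy} = (0) - (3*x) - (0) = -3*x ≠ 0
So the connection is not metric compatible (it is not the Levi-Civita connection).
No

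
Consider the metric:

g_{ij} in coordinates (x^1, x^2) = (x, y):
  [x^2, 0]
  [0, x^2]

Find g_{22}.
With x^1 = x, x^2 = y, g_{22} = g_{yy} is the row-2, column-2 entry of the matrix.
g_{22} = x^2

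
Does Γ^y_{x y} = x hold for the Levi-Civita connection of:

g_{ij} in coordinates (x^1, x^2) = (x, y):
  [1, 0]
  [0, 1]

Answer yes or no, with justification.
Γ^y_{x y} = (1/2) g^{yy} (∂_x g_{yy} + ∂_y g_{yx} - ∂_y g_{xy}) = (1/2)(1)((0) + (0) - (0)) = 0
This differs from the proposed value x.
No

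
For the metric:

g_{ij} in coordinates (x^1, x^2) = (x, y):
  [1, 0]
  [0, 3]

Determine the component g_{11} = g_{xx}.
With x^1 = x, x^2 = y, g_{11} = g_{xx} is the row-1, column-1 entry of the matrix.
g_{11} = 1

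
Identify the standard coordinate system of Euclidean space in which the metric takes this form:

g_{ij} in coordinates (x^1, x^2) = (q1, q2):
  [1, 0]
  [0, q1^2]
The line element ds^2 = dq1^2 + q1^2 dq2^2 is dr^2 + r^2 dθ^2 with q1 = r, q2 = θ.
polar coordinates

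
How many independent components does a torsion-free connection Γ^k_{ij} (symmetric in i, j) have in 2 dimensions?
Γ^k_{ij} has n choices for the upper index and n(n+1)/2 independent symmetric lower index pairs.
Total = 2 × 2×3/2 = 2 × 3 = 6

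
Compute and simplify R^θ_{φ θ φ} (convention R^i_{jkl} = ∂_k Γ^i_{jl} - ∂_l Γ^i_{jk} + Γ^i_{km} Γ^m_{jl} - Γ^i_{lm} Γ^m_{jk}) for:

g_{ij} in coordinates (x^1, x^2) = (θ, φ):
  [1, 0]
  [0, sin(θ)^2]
Non-zero Christoffel symbols (Γ^k_{ij} = Γ^k_{ji}):
Γ^θ_{φ φ} = -sin(2*θ)/2
Γ^φ_{θ φ} = 1/tan(θ)
R^θ_{φ θ φ} = ∂_θ Γ^θ_{φ φ} - ∂_φ Γ^θ_{φ θ} + Γ^θ_{θ m} Γ^m_{φ φ} - Γ^θ_{φ m} Γ^m_{φ θ}
  = (-cos(2*θ)) - (0) + (0) - (-cos(θ)^2) = sin(θ)^2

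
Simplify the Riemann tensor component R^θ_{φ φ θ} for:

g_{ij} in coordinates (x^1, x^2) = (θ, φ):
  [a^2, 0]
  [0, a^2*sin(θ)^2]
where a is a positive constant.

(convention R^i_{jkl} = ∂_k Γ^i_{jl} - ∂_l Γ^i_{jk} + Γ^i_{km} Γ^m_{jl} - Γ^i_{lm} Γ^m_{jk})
Non-zero Christoffel symbols (Γ^k_{ij} = Γ^k_{ji}):
Γ^θ_{φ φ} = -sin(2*θ)/2
Γ^φ_{θ φ} = 1/tan(θ)
R^θ_{φ φ θ} = ∂_φ Γ^θ_{φ θ} - ∂_θ Γ^θ_{φ φ} + Γ^θ_{φ m} Γ^m_{φ θ} - Γ^θ_{θ m} Γ^m_{φ φ}
  = (0) - (-cos(2*θ)) + (-cos(θ)^2) - (0) = -sin(θ)^2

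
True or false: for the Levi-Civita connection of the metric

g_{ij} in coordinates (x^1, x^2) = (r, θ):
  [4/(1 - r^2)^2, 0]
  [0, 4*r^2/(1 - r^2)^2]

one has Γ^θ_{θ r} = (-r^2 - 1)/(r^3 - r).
Γ^θ_{θ r} = (1/2) g^{θθ} (∂_θ g_{θr} + ∂_r g_{θθ} - ∂_θ g_{θr}) = (1/2)((1 - r^2)^2/(4*r^2))((0) + (-8*(r^3 + r)/(r^2 - 1)^3) - (0)) = (-r^2 - 1)/(r^3 - r)
This equals the proposed value (-r^2 - 1)/(r^3 - r).
True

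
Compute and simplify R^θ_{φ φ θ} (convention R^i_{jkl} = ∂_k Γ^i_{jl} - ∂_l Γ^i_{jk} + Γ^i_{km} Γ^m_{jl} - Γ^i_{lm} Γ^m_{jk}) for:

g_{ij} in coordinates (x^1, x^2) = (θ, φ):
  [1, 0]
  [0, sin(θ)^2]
Non-zero Christoffel symbols (Γ^k_{ij} = Γ^k_{ji}):
Γ^θ_{φ φ} = -sin(2*θ)/2
Γ^φ_{θ φ} = 1/tan(θ)
R^θ_{φ φ θ} = ∂_φ Γ^θ_{φ θ} - ∂_θ Γ^θ_{φ φ} + Γ^θ_{φ m} Γ^m_{φ θ} - Γ^θ_{θ m} Γ^m_{φ φ}
  = (0) - (-cos(2*θ)) + (-cos(θ)^2) - (0) = -sin(θ)^2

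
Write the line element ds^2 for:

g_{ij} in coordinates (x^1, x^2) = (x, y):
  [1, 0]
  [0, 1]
ds^2 = g_{ij} dx^i dx^j; only the non-zero components contribute.
ds^2 = dx^2 + dy^2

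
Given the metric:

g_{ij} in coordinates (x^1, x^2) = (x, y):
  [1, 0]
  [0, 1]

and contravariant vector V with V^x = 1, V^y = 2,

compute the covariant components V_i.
V_i = g_{ij} V^j:
V_x = (1)(1) + (0)(2) = 1
V_y = (0)(1) + (1)(2) = 2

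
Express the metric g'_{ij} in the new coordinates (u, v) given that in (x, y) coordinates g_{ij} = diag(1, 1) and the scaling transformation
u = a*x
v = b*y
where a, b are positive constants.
Invert the transformation: x = u/a, y = v/b
g'_{ij} = (∂x^k/∂x'^i)(∂x^l/∂x'^j) g_{kl}; with g_{kl} = δ_{kl} this is Σ_k (∂x^k/∂x'^i)(∂x^k/∂x'^j).
Jacobian: ∂x/∂u = 1/a, ∂x/∂v = 0, ∂y/∂u = 0, ∂y/∂v = 1/b
g'_{uu} = (1/a)(1/a) + (0)(0) = 1/a^2
g'_{uv} = (1/a)(0) + (0)(1/b) = 0
g'_{vv} = (0)(0) + (1/b)(1/b) = 1/b^2
g'_{ij} = diag(1/a^2, 1/b^2)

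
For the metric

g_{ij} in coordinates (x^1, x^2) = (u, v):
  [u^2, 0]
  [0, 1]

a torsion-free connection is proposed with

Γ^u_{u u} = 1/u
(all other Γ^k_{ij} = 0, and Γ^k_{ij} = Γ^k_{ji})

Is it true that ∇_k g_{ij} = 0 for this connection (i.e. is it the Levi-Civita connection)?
Using ∇_k g_{ij} = ∂_k g_{ij} - Γ^m_{ki} g_{mj} - Γ^m_{kj} g_{im}:
e.g. ∇_u g_{uu} = (2*u) - (u) - (u) = 0
Every component ∇_k g_{ij} vanishes: the connection is metric compatible.
Yes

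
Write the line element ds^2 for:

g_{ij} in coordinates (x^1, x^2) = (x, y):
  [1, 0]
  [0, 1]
ds^2 = g_{ij} dx^i dx^j; only the non-zero components contribute.
ds^2 = dx^2 + dy^2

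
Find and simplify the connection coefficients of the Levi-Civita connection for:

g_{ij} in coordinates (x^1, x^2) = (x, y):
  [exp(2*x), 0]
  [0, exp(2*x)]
Using Γ^k_{ij} = (1/2) g^{km} (∂_i g_{mj} + ∂_j g_{mi} - ∂_m g_{ij}); the metric is diagonal, so only the m = k term contributes.
Non-zero symbols (using the symmetry Γ^k_{ij} = Γ^k_{ji}):
Γ^x_{x x} = (1/2) g^{xx} (∂_x g_{xx} + ∂_x g_{xx} - ∂_x g_{xx}) = (1/2)(exp(-2*x))((2*exp(2*x)) + (2*exp(2*x)) - (2*exp(2*x))) = 1
Γ^x_{y y} = (1/2) g^{xx} (∂_y g_{xy} + ∂_y g_{xy} - ∂_x g_{yy}) = (1/2)(exp(-2*x))((0) + (0) - (2*exp(2*x))) = -1
Γ^y_{x y} = (1/2) g^{yy} (∂_x g_{yy} + ∂_y g_{yx} - ∂_y g_{xy}) = (1/2)(exp(-2*x))((2*exp(2*x)) + (0) - (0)) = 1
All other Christoffel symbols are zero.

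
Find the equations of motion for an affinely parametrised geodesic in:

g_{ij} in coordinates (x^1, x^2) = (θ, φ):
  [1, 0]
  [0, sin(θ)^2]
Geodesic equation: d^2x^k/dλ^2 + Γ^k_{ij} (dx^i/dλ)(dx^j/dλ) = 0.
Non-zero Christoffel symbols:
Γ^θ_{φ φ} = -sin(2*θ)/2
Γ^φ_{θ φ} = 1/tan(θ)
Substituting (the symmetric pair Γ^k_{ij}, Γ^k_{ji} combines into a factor 2):
d^2θ/dλ^2 - (sin(2*θ)/2) (dφ/dλ)^2 = 0
d^2φ/dλ^2 + (2/tan(θ)) (dθ/dλ)(dφ/dλ) = 0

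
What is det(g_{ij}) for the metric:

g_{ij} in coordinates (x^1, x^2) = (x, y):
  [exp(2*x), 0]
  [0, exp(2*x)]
For a 2×2 metric: det(g) = g_{11}·g_{22} - g_{12}·g_{21}
= (exp(2*x))·(exp(2*x)) - (0)·(0)
= exp(4*x) - 0
det(g) = exp(4*x)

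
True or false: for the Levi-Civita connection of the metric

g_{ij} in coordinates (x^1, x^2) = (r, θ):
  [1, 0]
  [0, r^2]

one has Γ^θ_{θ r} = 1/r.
Γ^θ_{θ r} = (1/2) g^{θθ} (∂_θ g_{θr} + ∂_r g_{θθ} - ∂_θ g_{θr}) = (1/2)(1/r^2)((0) + (2*r) - (0)) = 1/r
This equals the proposed value 1/r.
True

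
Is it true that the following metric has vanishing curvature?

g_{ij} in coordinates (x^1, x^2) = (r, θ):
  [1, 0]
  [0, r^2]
Non-zero Christoffel symbols:
Γ^r_{θ θ} = -r
Γ^θ_{r θ} = 1/r
Ricci tensor: R_{rr} = 0, R_{rθ} = 0, R_{θθ} = 0
All R_{ij} vanish; in 2 dimensions the Riemann tensor is fully determined by the Ricci tensor, so R^i_{jkl} = 0: the metric is flat (curvilinear coordinates on flat space).
Yes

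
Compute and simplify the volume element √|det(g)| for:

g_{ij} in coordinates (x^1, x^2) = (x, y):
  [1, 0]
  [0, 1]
det(g) = 1
√|det(g)| = 1
Volume element: dV = 1 dx dy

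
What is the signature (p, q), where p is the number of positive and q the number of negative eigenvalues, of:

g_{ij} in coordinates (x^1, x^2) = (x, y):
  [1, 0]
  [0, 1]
The metric is diagonal, so its eigenvalues are the diagonal entries: 1, 1 (at a generic point, where coordinate-dependent entries are positive).
2 positive, 0 negative.
(2, 0) - Riemannian (positive definite)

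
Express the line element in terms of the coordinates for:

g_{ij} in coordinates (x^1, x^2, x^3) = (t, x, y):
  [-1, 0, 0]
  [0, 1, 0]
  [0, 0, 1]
ds^2 = g_{ij} dx^i dx^j; only the non-zero components contribute.
ds^2 = -dt^2 + dx^2 + dy^2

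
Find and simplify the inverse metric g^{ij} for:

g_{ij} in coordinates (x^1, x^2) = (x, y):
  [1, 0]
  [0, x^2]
The metric is diagonal, so g^{ij} is diagonal with entries 1/g_{ii}: diag(1, 1/(x^2)).
g^{ij}:
  [1, 0]
  [0, 1/x^2]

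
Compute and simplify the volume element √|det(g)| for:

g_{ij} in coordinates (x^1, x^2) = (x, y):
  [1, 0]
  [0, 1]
det(g) = 1
√|det(g)| = 1
Volume element: dV = 1 dx dy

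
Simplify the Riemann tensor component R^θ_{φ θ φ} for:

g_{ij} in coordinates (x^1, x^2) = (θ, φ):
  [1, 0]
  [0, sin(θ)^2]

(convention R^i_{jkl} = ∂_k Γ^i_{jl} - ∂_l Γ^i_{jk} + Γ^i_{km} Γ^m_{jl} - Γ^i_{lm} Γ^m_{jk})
Non-zero Christoffel symbols (Γ^k_{ij} = Γ^k_{ji}):
Γ^θ_{φ φ} = -sin(2*θ)/2
Γ^φ_{θ φ} = 1/tan(θ)
R^θ_{φ θ φ} = ∂_θ Γ^θ_{φ φ} - ∂_φ Γ^θ_{φ θ} + Γ^θ_{θ m} Γ^m_{φ φ} - Γ^θ_{φ m} Γ^m_{φ θ}
  = (-cos(2*θ)) - (0) + (0) - (-cos(θ)^2) = sin(θ)^2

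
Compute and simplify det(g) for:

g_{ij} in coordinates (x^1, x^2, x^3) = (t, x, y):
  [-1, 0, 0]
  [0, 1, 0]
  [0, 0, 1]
Diagonal metric: det(g) = g_{11}·g_{22}·g_{33}
= (-1)·(1)·(1)
det(g) = -1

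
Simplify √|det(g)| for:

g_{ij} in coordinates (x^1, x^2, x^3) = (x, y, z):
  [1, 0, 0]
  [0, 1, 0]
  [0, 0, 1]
det(g) = 1
√|det(g)| = 1
Volume element: dV = 1 dx dy dz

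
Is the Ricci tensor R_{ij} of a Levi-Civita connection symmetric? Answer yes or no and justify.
R_{ij} = R^k_{ikj}; the pair symmetry R_{kilj} = R_{ljki} gives R_{ij} = R_{ji}.
Yes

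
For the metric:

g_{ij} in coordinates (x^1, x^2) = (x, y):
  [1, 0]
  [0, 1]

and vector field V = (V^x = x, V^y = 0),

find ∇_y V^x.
All Christoffel symbols are zero.
∇_y V^x = ∂_y V^x + Γ^x_{y j} V^j
  = (0) + (0)(x) + (0)(0)
  = 0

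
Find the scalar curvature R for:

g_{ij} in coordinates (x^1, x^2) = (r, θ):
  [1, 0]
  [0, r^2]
Non-zero Christoffel symbols (Γ^k_{ij} = Γ^k_{ji}):
Γ^r_{θ θ} = -r
Γ^θ_{r θ} = 1/r
Ricci tensor (R_{ij} = R^k_{ikj}): R_{rr} = 0, R_{rθ} = 0, R_{θθ} = 0
Inverse metric: g^{rr} = 1, g^{θθ} = 1/r^2
R = g^{ij} R_{ij} = (1)(0) + (1/r^2)(0) = 0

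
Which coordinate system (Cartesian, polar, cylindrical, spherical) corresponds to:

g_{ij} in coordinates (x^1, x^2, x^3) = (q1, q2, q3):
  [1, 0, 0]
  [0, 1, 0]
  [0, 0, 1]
All components are constant and the metric is the identity, i.e. orthonormal rectilinear coordinates.
Cartesian (3D) coordinates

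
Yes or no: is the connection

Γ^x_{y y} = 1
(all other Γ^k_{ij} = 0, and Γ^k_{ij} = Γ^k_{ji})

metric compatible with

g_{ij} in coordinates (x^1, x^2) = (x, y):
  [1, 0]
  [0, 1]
Using ∇_k g_{ij} = ∂_k g_{ij} - Γ^m_{ki} g_{mj} - Γ^m_{kj} g_{im}:
∇_y g_{xy} = (0) - (0) - (1) = -1 ≠ 0
So the connection is not metric compatible (it is not the Levi-Civita connection).
No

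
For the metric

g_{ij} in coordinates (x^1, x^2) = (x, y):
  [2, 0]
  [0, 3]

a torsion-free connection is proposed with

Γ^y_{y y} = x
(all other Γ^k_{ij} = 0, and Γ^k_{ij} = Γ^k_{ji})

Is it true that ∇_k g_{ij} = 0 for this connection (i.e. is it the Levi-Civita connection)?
Using ∇_k g_{ij} = ∂_k g_{ij} - Γ^m_{ki} g_{mj} - Γ^m_{kj} g_{im}:
∇_y g_{yy} = (0) - (3*x) - (3*x) = -6*x ≠ 0
So the connection is not metric compatible (it is not the Levi-Civita connection).
No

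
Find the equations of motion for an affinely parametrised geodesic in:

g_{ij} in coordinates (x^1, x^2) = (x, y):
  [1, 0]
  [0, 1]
Geodesic equation: d^2x^k/dλ^2 + Γ^k_{ij} (dx^i/dλ)(dx^j/dλ) = 0.
All Christoffel symbols vanish, so the geodesics are straight lines:
d^2x/dλ^2 = 0
d^2y/dλ^2 = 0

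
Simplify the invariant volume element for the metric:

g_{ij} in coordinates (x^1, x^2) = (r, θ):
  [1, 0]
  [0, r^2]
det(g) = r^2
√|det(g)| = r
Volume element: dV = r dr dθ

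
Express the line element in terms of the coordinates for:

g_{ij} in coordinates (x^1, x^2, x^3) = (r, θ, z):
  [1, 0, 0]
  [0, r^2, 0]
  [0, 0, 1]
ds^2 = g_{ij} dx^i dx^j; only the non-zero components contribute.
ds^2 = dr^2 + r^2 dθ^2 + dz^2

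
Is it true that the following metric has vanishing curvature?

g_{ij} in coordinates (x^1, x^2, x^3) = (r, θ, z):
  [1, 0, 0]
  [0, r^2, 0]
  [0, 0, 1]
Non-zero Christoffel symbols:
Γ^r_{θ θ} = -r
Γ^θ_{r θ} = 1/r
Ricci tensor: R_{rr} = 0, R_{rθ} = 0, R_{rz} = 0, R_{θθ} = 0, R_{θz} = 0, R_{zz} = 0
All R_{ij} vanish; in 3 dimensions the Riemann tensor is fully determined by the Ricci tensor, so R^i_{jkl} = 0: the metric is flat (curvilinear coordinates on flat space).
Yes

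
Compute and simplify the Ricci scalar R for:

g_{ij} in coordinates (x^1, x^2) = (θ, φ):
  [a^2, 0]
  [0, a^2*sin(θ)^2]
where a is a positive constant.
Non-zero Christoffel symbols (Γ^k_{ij} = Γ^k_{ji}):
Γ^θ_{φ φ} = -sin(2*θ)/2
Γ^φ_{θ φ} = 1/tan(θ)
Ricci tensor (R_{ij} = R^k_{ikj}): R_{θθ} = 1, R_{θφ} = 0, R_{φφ} = sin(θ)^2
Inverse metric: g^{θθ} = 1/a^2, g^{φφ} = 1/(a^2*sin(θ)^2)
R = g^{ij} R_{ij} = (1/a^2)(1) + (1/(a^2*sin(θ)^2))(sin(θ)^2) = 2/a^2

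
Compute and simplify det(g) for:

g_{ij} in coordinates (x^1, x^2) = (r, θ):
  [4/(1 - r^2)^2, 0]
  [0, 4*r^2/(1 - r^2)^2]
For a 2×2 metric: det(g) = g_{11}·g_{22} - g_{12}·g_{21}
= (4/(1 - r^2)^2)·(4*r^2/(1 - r^2)^2) - (0)·(0)
= 16*r^2/(1 - r^2)^4 - 0
det(g) = 16*r^2/(1 - r^2)^4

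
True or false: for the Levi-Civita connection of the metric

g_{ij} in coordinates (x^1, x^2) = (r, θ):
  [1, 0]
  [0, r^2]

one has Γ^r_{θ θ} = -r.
Γ^r_{θ θ} = (1/2) g^{rr} (∂_θ g_{rθ} + ∂_θ g_{rθ} - ∂_r g_{θθ}) = (1/2)(1)((0) + (0) - (2*r)) = -r
This equals the proposed value -r.
True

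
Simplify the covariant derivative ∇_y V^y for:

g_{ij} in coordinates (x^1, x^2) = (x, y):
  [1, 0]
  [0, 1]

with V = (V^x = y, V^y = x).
All Christoffel symbols are zero.
∇_y V^y = ∂_y V^y + Γ^y_{y j} V^j
  = (0) + (0)(y) + (0)(x)
  = 0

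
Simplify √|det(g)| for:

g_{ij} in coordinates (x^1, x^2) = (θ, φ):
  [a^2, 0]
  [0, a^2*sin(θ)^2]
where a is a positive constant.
det(g) = a^4*sin(θ)^2
√|det(g)| = a^2*sin(θ) (taking 0 < θ < π so that |sin(θ)| = sin(θ))
Volume element: dV = a^2*sin(θ) dθ dφ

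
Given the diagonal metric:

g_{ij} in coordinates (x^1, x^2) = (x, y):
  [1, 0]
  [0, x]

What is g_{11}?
With x^1 = x, x^2 = y, g_{11} = g_{xx} is the row-1, column-1 entry of the matrix.
g_{11} = 1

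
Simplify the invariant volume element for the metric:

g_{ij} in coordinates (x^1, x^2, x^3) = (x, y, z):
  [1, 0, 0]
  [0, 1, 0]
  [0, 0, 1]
det(g) = 1
√|det(g)| = 1
Volume element: dV = 1 dx dy dz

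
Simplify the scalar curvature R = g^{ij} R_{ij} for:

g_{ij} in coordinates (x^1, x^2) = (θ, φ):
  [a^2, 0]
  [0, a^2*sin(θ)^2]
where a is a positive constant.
Non-zero Christoffel symbols (Γ^k_{ij} = Γ^k_{ji}):
Γ^θ_{φ φ} = -sin(2*θ)/2
Γ^φ_{θ φ} = 1/tan(θ)
Ricci tensor (R_{ij} = R^k_{ikj}): R_{θθ} = 1, R_{θφ} = 0, R_{φφ} = sin(θ)^2
Inverse metric: g^{θθ} = 1/a^2, g^{φφ} = 1/(a^2*sin(θ)^2)
R = g^{ij} R_{ij} = (1/a^2)(1) + (1/(a^2*sin(θ)^2))(sin(θ)^2) = 2/a^2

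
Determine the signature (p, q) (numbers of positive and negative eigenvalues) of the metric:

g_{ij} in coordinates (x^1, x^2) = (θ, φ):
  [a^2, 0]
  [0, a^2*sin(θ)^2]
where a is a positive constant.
The metric is diagonal, so its eigenvalues are the diagonal entries: a^2, a^2*sin(θ)^2 (at a generic point, where coordinate-dependent entries are positive).
2 positive, 0 negative.
(2, 0) - Riemannian (positive definite)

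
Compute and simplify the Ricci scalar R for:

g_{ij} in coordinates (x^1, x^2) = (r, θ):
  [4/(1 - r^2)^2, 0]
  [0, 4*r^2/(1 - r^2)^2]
Non-zero Christoffel symbols (Γ^k_{ij} = Γ^k_{ji}):
Γ^r_{r r} = 2*r/(1 - r^2)
Γ^r_{θ θ} = (r^3 + r)/(r^2 - 1)
Γ^θ_{r θ} = (-r^2 - 1)/(r^3 - r)
Ricci tensor (R_{ij} = R^k_{ikj}): R_{rr} = -4/(r^2 - 1)^2, R_{rθ} = 0, R_{θθ} = -4*r^2/(r^2 - 1)^2
Inverse metric: g^{rr} = (1 - r^2)^2/4, g^{θθ} = (1 - r^2)^2/(4*r^2)
R = g^{ij} R_{ij} = ((1 - r^2)^2/4)(-4/(r^2 - 1)^2) + ((1 - r^2)^2/(4*r^2))(-4*r^2/(r^2 - 1)^2) = -2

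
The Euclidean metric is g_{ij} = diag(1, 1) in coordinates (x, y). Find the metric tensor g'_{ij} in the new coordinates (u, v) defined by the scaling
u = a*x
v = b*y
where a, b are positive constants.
Invert the transformation: x = u/a, y = v/b
g'_{ij} = (∂x^k/∂x'^i)(∂x^l/∂x'^j) g_{kl}; with g_{kl} = δ_{kl} this is Σ_k (∂x^k/∂x'^i)(∂x^k/∂x'^j).
Jacobian: ∂x/∂u = 1/a, ∂x/∂v = 0, ∂y/∂u = 0, ∂y/∂v = 1/b
g'_{uu} = (1/a)(1/a) + (0)(0) = 1/a^2
g'_{uv} = (1/a)(0) + (0)(1/b) = 0
g'_{vv} = (0)(0) + (1/b)(1/b) = 1/b^2
g'_{ij} = diag(1/a^2, 1/b^2)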